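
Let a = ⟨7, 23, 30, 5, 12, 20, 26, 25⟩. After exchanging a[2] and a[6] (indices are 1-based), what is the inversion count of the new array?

9

Positions 2 and 6 hold 23 and 20; after swapping, the array is [7, 20, 30, 5, 12, 23, 26, 25].
Element-by-element contributions:
7: 1
20: 2
30: 5
5: 0
12: 0
23: 0
26: 1
25: 0
Sum: 1 + 2 + 5 + 0 + 0 + 0 + 1 + 0 = 9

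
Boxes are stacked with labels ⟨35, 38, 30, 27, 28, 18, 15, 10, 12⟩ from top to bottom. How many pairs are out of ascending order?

Count, for each position, how many later elements it exceeds:
35: 7
38: 7
30: 6
27: 4
28: 4
18: 3
15: 2
10: 0
12: 0
Sum: 7 + 7 + 6 + 4 + 4 + 3 + 2 + 0 + 0 = 33

33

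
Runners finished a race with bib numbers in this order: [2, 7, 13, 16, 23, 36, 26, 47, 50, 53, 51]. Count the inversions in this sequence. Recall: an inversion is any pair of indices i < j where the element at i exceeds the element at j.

2

Sweep left to right; for each value list the smaller values that follow it:
2: 0
7: 0
13: 0
16: 0
23: 0
36: 1
26: 0
47: 0
50: 0
53: 1
51: 0
Sum: 0 + 0 + 0 + 0 + 0 + 1 + 0 + 0 + 0 + 1 + 0 = 2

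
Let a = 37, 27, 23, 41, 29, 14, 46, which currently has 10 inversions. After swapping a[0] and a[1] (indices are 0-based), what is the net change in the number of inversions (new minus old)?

-1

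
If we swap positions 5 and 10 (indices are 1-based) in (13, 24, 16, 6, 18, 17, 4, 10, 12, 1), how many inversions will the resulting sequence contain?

23 inversions

Positions 5 and 10 hold 18 and 1; after swapping, the array is [13, 24, 16, 6, 1, 17, 4, 10, 12, 18].
For each element, count later entries that are smaller:
13: 5
24: 8
16: 5
6: 2
1: 0
17: 3
4: 0
10: 0
12: 0
18: 0
Sum: 5 + 8 + 5 + 2 + 0 + 3 + 0 + 0 + 0 + 0 = 23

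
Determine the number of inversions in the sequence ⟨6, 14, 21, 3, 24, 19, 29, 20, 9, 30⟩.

14 out-of-order pairs

Element-by-element contributions:
6: 1
14: 2
21: 4
3: 0
24: 3
19: 1
29: 2
20: 1
9: 0
30: 0
Sum: 1 + 2 + 4 + 0 + 3 + 1 + 2 + 1 + 0 + 0 = 14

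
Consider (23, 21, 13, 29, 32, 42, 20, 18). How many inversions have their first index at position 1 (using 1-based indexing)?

4

The element at index 1 is 23.
Elements after it: 21, 13, 29, 32, 42, 20, 18
Those smaller than 23: 21, 13, 20, 18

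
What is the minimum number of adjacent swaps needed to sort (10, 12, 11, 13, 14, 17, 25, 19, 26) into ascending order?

Minimum adjacent swaps = number of inversions (each swap of adjacent out-of-order elements removes one inversion and no swap can remove more).
Count inversions — for each element, later elements that are smaller:
10: none → 0
12: 11 → 1
11: none → 0
13: none → 0
14: none → 0
17: none → 0
25: 19 → 1
19: none → 0
26: none → 0
Total inversions: 0 + 1 + 0 + 0 + 0 + 0 + 1 + 0 + 0 = 2

2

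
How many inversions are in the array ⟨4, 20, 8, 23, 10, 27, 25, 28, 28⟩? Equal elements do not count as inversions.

4

For each element, count later entries that are smaller:
4: 0
20: 2
8: 0
23: 1
10: 0
27: 1
25: 0
28: 0
28: 0
Sum: 0 + 2 + 0 + 1 + 0 + 1 + 0 + 0 + 0 = 4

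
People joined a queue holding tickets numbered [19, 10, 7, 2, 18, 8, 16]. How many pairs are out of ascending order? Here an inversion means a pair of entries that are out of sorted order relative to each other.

Element-by-element contributions:
19 → 10, 7, 2, 18, 8, 16 → 6
10 → 7, 2, 8 → 3
7 → 2 → 1
2 → none → 0
18 → 8, 16 → 2
8 → none → 0
16 → none → 0
Sum: 6 + 3 + 1 + 0 + 2 + 0 + 0 = 12

12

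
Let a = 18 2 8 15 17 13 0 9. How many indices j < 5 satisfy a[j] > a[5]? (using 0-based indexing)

3

The element at index 5 is 13.
Elements before it: 18, 2, 8, 15, 17
Those larger than 13: 18, 15, 17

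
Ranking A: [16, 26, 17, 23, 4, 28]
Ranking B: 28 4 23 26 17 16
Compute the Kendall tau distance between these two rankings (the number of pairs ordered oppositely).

14

Assign each item its position (1..6) in the first ordering, then rewrite the second ordering as that position sequence:
positions: 16→1, 26→2, 17→3, 23→4, 4→5, 28→6
second ordering as positions: [6, 5, 4, 2, 3, 1]
Discordant pairs = inversions in this position sequence.
6: 5, 4, 2, 3, 1 → 5
5: 4, 2, 3, 1 → 4
4: 2, 3, 1 → 3
2: 1 → 1
3: 1 → 1
1: 0
Total: 5 + 4 + 3 + 1 + 1 + 0 = 14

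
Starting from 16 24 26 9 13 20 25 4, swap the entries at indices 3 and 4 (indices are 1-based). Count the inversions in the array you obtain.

Positions 3 and 4 hold 26 and 9; after swapping, the array is [16, 24, 9, 26, 13, 20, 25, 4].
Element-by-element contributions:
16 → 9, 13, 4 → 3
24 → 9, 13, 20, 4 → 4
9 → 4 → 1
26 → 13, 20, 25, 4 → 4
13 → 4 → 1
20 → 4 → 1
25 → 4 → 1
4 → none → 0
Sum: 3 + 4 + 1 + 4 + 1 + 1 + 1 + 0 = 15

Inversions: 15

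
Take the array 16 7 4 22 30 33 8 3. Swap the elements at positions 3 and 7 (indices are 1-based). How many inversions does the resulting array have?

15

Positions 3 and 7 hold 4 and 8; after swapping, the array is [16, 7, 8, 22, 30, 33, 4, 3].
Element-by-element contributions:
16: 4
7: 2
8: 2
22: 2
30: 2
33: 2
4: 1
3: 0
Sum: 4 + 2 + 2 + 2 + 2 + 2 + 1 + 0 = 15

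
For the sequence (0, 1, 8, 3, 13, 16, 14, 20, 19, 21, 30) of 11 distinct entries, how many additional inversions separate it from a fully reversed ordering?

Maximum inversions for 11 distinct elements is C(11, 2) = 11·10/2 = 55.
Current inversions — for each element, count later smaller elements:
0: 0
1: 0
8: 1
3: 0
13: 0
16: 1
14: 0
20: 1
19: 0
21: 0
30: 0
Current total: 0 + 0 + 1 + 0 + 0 + 1 + 0 + 1 + 0 + 0 + 0 = 3
Shortfall: 55 − 3 = 52

52 inversions short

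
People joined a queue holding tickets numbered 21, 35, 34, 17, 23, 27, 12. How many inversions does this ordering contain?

Sweep left to right; for each value list the smaller values that follow it:
21 → 17, 12 → 2
35 → 34, 17, 23, 27, 12 → 5
34 → 17, 23, 27, 12 → 4
17 → 12 → 1
23 → 12 → 1
27 → 12 → 1
12 → none → 0
Sum: 2 + 5 + 4 + 1 + 1 + 1 + 0 = 14

14 inversions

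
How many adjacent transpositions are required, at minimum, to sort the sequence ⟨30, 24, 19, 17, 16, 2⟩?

Minimum adjacent swaps = number of inversions (each swap of adjacent out-of-order elements removes one inversion and no swap can remove more).
Count inversions — for each element, later elements that are smaller:
30: 24, 19, 17, 16, 2 → 5
24: 19, 17, 16, 2 → 4
19: 17, 16, 2 → 3
17: 16, 2 → 2
16: 2 → 1
2: none → 0
Total inversions: 5 + 4 + 3 + 2 + 1 + 0 = 15

15 adjacent swaps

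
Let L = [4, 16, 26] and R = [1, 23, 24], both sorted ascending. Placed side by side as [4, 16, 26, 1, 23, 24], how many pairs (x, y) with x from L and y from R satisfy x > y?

Count, for every r in R, how many entries of L exceed r:
r = 1: 4, 16, 26 → 3
r = 23: 26 → 1
r = 24: 26 → 1
Cross-inversions: 3 + 1 + 1 = 5

5 split inversions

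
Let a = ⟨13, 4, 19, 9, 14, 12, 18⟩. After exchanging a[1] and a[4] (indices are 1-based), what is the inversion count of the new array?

There are 7 inversions.

Positions 1 and 4 hold 13 and 9; after swapping, the array is [9, 4, 19, 13, 14, 12, 18].
Element-by-element contributions:
9: 1
4: 0
19: 4
13: 1
14: 1
12: 0
18: 0
Sum: 1 + 0 + 4 + 1 + 1 + 0 + 0 = 7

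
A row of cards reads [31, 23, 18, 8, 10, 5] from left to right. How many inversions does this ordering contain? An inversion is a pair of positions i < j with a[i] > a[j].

Count, for each position, how many later elements it exceeds:
31 → 23, 18, 8, 10, 5 → 5
23 → 18, 8, 10, 5 → 4
18 → 8, 10, 5 → 3
8 → 5 → 1
10 → 5 → 1
5 → none → 0
Sum: 5 + 4 + 3 + 1 + 1 + 0 = 14

There are 14 out-of-order pairs.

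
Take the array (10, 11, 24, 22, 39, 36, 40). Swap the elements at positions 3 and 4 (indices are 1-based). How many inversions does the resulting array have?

1 inversion

Positions 3 and 4 hold 24 and 22; after swapping, the array is [10, 11, 22, 24, 39, 36, 40].
Sweep left to right; for each value list the smaller values that follow it:
10 → none → 0
11 → none → 0
22 → none → 0
24 → none → 0
39 → 36 → 1
36 → none → 0
40 → none → 0
Sum: 0 + 0 + 0 + 0 + 1 + 0 + 0 = 1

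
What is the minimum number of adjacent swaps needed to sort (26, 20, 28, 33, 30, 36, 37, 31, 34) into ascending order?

7

The minimum number of adjacent swaps to sort an array equals its inversion count, since every such swap removes exactly one inversion.
Count inversions — for each element, later elements that are smaller:
26: 20 → 1
20: none → 0
28: none → 0
33: 30, 31 → 2
30: none → 0
36: 31, 34 → 2
37: 31, 34 → 2
31: none → 0
34: none → 0
Total inversions: 1 + 0 + 0 + 2 + 0 + 2 + 2 + 0 + 0 = 7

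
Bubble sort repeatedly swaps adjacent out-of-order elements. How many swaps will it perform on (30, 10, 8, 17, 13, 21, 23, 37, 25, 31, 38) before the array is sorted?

The minimum number of adjacent swaps to sort an array equals its inversion count, since every such swap removes exactly one inversion.
Count inversions — for each element, later elements that are smaller:
30: 10, 8, 17, 13, 21, 23, 25 → 7
10: 8 → 1
8: none → 0
17: 13 → 1
13: none → 0
21: none → 0
23: none → 0
37: 25, 31 → 2
25: none → 0
31: none → 0
38: none → 0
Total inversions: 7 + 1 + 0 + 1 + 0 + 0 + 0 + 2 + 0 + 0 + 0 = 11

11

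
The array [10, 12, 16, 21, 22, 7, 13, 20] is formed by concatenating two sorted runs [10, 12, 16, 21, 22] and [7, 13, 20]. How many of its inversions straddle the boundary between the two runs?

Count, for every r in R, how many entries of L exceed r:
r = 7: 10, 12, 16, 21, 22 → 5
r = 13: 16, 21, 22 → 3
r = 20: 21, 22 → 2
Cross-inversions: 5 + 3 + 2 = 10

10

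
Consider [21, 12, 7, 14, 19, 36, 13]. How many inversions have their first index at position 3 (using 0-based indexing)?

The element at index 3 is 14.
Elements after it: 19, 36, 13
Those smaller than 14: 13

1 such element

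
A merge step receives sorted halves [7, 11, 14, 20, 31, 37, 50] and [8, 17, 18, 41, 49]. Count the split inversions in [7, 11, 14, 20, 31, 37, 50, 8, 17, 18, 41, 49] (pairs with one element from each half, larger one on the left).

16

Take each right-half value and tally the left-half values above it:
r = 8: 11, 14, 20, 31, 37, 50 → 6
r = 17: 20, 31, 37, 50 → 4
r = 18: 20, 31, 37, 50 → 4
r = 41: 50 → 1
r = 49: 50 → 1
Cross-inversions: 6 + 4 + 4 + 1 + 1 = 16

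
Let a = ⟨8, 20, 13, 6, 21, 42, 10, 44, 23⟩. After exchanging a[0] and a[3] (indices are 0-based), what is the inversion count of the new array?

Positions 0 and 3 hold 8 and 6; after swapping, the array is [6, 20, 13, 8, 21, 42, 10, 44, 23].
Sweep left to right; for each value list the smaller values that follow it:
6 → none → 0
20 → 13, 8, 10 → 3
13 → 8, 10 → 2
8 → none → 0
21 → 10 → 1
42 → 10, 23 → 2
10 → none → 0
44 → 23 → 1
23 → none → 0
Sum: 0 + 3 + 2 + 0 + 1 + 2 + 0 + 1 + 0 = 9

There are 9 inversions.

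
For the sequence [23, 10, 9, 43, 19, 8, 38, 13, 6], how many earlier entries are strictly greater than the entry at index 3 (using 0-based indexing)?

0

The element at index 3 is 43.
Elements before it: 23, 10, 9
None of them are larger than 43.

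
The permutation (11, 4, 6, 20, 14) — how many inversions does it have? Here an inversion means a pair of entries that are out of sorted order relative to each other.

Out-of-order pairs: 3

Listing every pair i<j with a[i]>a[j] (using 1-based positions):
(1,2): 11 > 4
(1,3): 11 > 6
(4,5): 20 > 14
That's 3 pairs.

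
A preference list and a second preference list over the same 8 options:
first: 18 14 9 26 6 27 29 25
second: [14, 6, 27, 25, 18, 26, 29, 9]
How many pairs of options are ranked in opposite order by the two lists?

Assign each item its position (1..8) in the first ordering, then rewrite the second ordering as that position sequence:
positions: 18→1, 14→2, 9→3, 26→4, 6→5, 27→6, 29→7, 25→8
second ordering as positions: [2, 5, 6, 8, 1, 4, 7, 3]
Discordant pairs = inversions in this position sequence.
2: 1 → 1
5: 1, 4, 3 → 3
6: 1, 4, 3 → 3
8: 1, 4, 7, 3 → 4
1: 0
4: 3 → 1
7: 3 → 1
3: 0
Total: 1 + 3 + 3 + 4 + 0 + 1 + 1 + 0 = 13

13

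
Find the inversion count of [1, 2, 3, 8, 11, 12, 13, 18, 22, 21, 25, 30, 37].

1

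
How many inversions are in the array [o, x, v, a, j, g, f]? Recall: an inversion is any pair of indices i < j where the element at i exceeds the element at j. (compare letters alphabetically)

Count, for each position, how many later elements it exceeds:
o → a, j, g, f → 4
x → v, a, j, g, f → 5
v → a, j, g, f → 4
a → none → 0
j → g, f → 2
g → f → 1
f → none → 0
Sum: 4 + 5 + 4 + 0 + 2 + 1 + 0 = 16

There are 16 inversions.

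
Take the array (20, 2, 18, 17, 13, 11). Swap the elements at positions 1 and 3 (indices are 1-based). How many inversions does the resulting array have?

10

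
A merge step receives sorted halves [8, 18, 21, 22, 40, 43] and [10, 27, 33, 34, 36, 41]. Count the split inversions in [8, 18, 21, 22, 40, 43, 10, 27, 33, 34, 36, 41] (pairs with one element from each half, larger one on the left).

14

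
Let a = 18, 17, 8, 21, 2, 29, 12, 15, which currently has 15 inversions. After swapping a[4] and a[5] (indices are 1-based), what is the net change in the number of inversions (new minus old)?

Positions 4 and 5 hold 21 and 2; after swapping, the array is [18, 17, 8, 2, 21, 29, 12, 15].
Element-by-element contributions:
18: 5
17: 4
8: 1
2: 0
21: 2
29: 2
12: 0
15: 0
Sum: 5 + 4 + 1 + 0 + 2 + 2 + 0 + 0 = 14
Change: 14 − 15 = -1

-1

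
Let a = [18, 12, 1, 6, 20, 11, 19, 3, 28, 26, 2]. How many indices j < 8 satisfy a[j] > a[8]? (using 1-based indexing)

6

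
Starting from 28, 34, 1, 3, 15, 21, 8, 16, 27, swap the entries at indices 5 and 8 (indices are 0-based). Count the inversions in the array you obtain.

18

Positions 5 and 8 hold 21 and 27; after swapping, the array is [28, 34, 1, 3, 15, 27, 8, 16, 21].
Element-by-element contributions:
28: 7
34: 7
1: 0
3: 0
15: 1
27: 3
8: 0
16: 0
21: 0
Sum: 7 + 7 + 0 + 0 + 1 + 3 + 0 + 0 + 0 = 18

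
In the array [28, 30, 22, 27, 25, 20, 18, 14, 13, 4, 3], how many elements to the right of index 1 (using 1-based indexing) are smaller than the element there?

9

The element at index 1 is 28.
Elements after it: 30, 22, 27, 25, 20, 18, 14, 13, 4, 3
Those smaller than 28: 22, 27, 25, 20, 18, 14, 13, 4, 3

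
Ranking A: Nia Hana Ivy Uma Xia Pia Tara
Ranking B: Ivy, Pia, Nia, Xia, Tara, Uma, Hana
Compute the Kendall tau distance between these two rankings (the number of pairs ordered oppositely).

Assign each item its position (1..7) in the first ordering, then rewrite the second ordering as that position sequence:
positions: Nia→1, Hana→2, Ivy→3, Uma→4, Xia→5, Pia→6, Tara→7
second ordering as positions: [3, 6, 1, 5, 7, 4, 2]
Discordant pairs = inversions in this position sequence.
3: 1, 2 → 2
6: 1, 5, 4, 2 → 4
1: 0
5: 4, 2 → 2
7: 4, 2 → 2
4: 2 → 1
2: 0
Total: 2 + 4 + 0 + 2 + 2 + 1 + 0 = 11

Discordant pairs: 11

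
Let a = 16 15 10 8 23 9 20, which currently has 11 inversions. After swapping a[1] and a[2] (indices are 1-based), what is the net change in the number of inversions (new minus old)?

-1

Positions 1 and 2 hold 16 and 15; after swapping, the array is [15, 16, 10, 8, 23, 9, 20].
Count, for each position, how many later elements it exceeds:
15 → 10, 8, 9 → 3
16 → 10, 8, 9 → 3
10 → 8, 9 → 2
8 → none → 0
23 → 9, 20 → 2
9 → none → 0
20 → none → 0
Sum: 3 + 3 + 2 + 0 + 2 + 0 + 0 = 10
Change: 10 − 11 = -1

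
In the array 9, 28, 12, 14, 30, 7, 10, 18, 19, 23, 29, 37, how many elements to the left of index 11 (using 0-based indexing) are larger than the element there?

0

The element at index 11 is 37.
Elements before it: 9, 28, 12, 14, 30, 7, 10, 18, 19, 23, 29
None of them are larger than 37.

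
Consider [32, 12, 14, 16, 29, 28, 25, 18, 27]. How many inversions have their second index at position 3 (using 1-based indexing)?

1

The element at index 3 is 14.
Elements before it: 32, 12
Those larger than 14: 32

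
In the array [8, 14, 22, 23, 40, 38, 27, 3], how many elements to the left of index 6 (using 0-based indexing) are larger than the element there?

2 such elements

The element at index 6 is 27.
Elements before it: 8, 14, 22, 23, 40, 38
Those larger than 27: 40, 38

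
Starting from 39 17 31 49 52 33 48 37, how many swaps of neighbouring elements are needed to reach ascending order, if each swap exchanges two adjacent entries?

The minimum number of adjacent swaps to sort an array equals its inversion count, since every such swap removes exactly one inversion.
Count inversions — for each element, later elements that are smaller:
39: 17, 31, 33, 37 → 4
17: none → 0
31: none → 0
49: 33, 48, 37 → 3
52: 33, 48, 37 → 3
33: none → 0
48: 37 → 1
37: none → 0
Total inversions: 4 + 0 + 0 + 3 + 3 + 0 + 1 + 0 = 11

11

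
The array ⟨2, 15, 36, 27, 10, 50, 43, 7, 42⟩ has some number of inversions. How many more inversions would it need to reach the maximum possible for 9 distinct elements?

23

Maximum inversions for 9 distinct elements is C(9, 2) = 9·8/2 = 36.
Current inversions — for each element, count later smaller elements:
2: 0
15: 2
36: 3
27: 2
10: 1
50: 3
43: 2
7: 0
42: 0
Current total: 0 + 2 + 3 + 2 + 1 + 3 + 2 + 0 + 0 = 13
Shortfall: 36 − 13 = 23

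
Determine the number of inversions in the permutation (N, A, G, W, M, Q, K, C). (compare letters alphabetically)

15

Count, for each position, how many later elements it exceeds:
N → A, G, M, K, C → 5
A → none → 0
G → C → 1
W → M, Q, K, C → 4
M → K, C → 2
Q → K, C → 2
K → C → 1
C → none → 0
Sum: 5 + 0 + 1 + 4 + 2 + 2 + 1 + 0 = 15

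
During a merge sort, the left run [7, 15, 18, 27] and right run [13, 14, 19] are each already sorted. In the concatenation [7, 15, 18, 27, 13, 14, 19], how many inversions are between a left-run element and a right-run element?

7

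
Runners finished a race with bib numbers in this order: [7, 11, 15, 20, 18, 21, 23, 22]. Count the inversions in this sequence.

2

For each element, count later entries that are smaller:
7 → none → 0
11 → none → 0
15 → none → 0
20 → 18 → 1
18 → none → 0
21 → none → 0
23 → 22 → 1
22 → none → 0
Sum: 0 + 0 + 0 + 1 + 0 + 0 + 1 + 0 = 2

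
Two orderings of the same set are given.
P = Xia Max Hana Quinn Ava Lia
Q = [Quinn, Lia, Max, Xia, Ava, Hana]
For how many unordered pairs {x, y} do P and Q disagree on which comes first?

There are 9 disagreeing pairs.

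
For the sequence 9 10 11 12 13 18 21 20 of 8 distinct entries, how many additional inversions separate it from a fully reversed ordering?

27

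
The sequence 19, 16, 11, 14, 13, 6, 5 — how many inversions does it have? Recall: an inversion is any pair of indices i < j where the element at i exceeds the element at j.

19 out-of-order pairs

For each element, count later entries that are smaller:
19 → 16, 11, 14, 13, 6, 5 → 6
16 → 11, 14, 13, 6, 5 → 5
11 → 6, 5 → 2
14 → 13, 6, 5 → 3
13 → 6, 5 → 2
6 → 5 → 1
5 → none → 0
Sum: 6 + 5 + 2 + 3 + 2 + 1 + 0 = 19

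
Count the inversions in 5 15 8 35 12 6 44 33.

Sweep left to right; for each value list the smaller values that follow it:
5: 0
15: 3
8: 1
35: 3
12: 1
6: 0
44: 1
33: 0
Sum: 0 + 3 + 1 + 3 + 1 + 0 + 1 + 0 = 9

9 inversions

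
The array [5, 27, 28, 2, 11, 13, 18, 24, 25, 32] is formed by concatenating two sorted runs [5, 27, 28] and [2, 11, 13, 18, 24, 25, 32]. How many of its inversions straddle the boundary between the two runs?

13

For each element r of the right run, count left-run elements greater than r:
r = 2: 5, 27, 28 → 3
r = 11: 27, 28 → 2
r = 13: 27, 28 → 2
r = 18: 27, 28 → 2
r = 24: 27, 28 → 2
r = 25: 27, 28 → 2
r = 32: none → 0
Cross-inversions: 3 + 2 + 2 + 2 + 2 + 2 + 0 = 13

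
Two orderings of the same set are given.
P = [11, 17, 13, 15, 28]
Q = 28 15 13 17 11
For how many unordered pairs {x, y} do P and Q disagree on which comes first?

Disagreeing pairs: 10

Assign each item its position (1..5) in the first ordering, then rewrite the second ordering as that position sequence:
positions: 11→1, 17→2, 13→3, 15→4, 28→5
second ordering as positions: [5, 4, 3, 2, 1]
Discordant pairs = inversions in this position sequence.
5: 4, 3, 2, 1 → 4
4: 3, 2, 1 → 3
3: 2, 1 → 2
2: 1 → 1
1: 0
Total: 4 + 3 + 2 + 1 + 0 = 10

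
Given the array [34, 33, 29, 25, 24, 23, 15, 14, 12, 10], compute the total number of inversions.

For each element, count later entries that are smaller:
34: 9
33: 8
29: 7
25: 6
24: 5
23: 4
15: 3
14: 2
12: 1
10: 0
Sum: 9 + 8 + 7 + 6 + 5 + 4 + 3 + 2 + 1 + 0 = 45

45 inversions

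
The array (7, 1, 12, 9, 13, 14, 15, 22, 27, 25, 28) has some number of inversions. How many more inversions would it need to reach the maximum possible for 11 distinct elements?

Maximum inversions for 11 distinct elements is C(11, 2) = 11·10/2 = 55.
Current inversions — for each element, count later smaller elements:
7: 1
1: 0
12: 1
9: 0
13: 0
14: 0
15: 0
22: 0
27: 1
25: 0
28: 0
Current total: 1 + 0 + 1 + 0 + 0 + 0 + 0 + 0 + 1 + 0 + 0 = 3
Shortfall: 55 − 3 = 52

52 inversions short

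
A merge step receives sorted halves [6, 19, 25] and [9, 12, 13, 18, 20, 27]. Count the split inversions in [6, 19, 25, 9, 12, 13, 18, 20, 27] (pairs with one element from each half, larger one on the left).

9 split inversions

For each element r of the right run, count left-run elements greater than r:
r = 9: 19, 25 → 2
r = 12: 19, 25 → 2
r = 13: 19, 25 → 2
r = 18: 19, 25 → 2
r = 20: 25 → 1
r = 27: none → 0
Cross-inversions: 2 + 2 + 2 + 2 + 1 + 0 = 9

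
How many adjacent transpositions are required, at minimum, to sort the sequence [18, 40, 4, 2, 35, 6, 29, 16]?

Minimum adjacent swaps = number of inversions (each swap of adjacent out-of-order elements removes one inversion and no swap can remove more).
Count inversions — for each element, later elements that are smaller:
18: 4, 2, 6, 16 → 4
40: 4, 2, 35, 6, 29, 16 → 6
4: 2 → 1
2: none → 0
35: 6, 29, 16 → 3
6: none → 0
29: 16 → 1
16: none → 0
Total inversions: 4 + 6 + 1 + 0 + 3 + 0 + 1 + 0 = 15

15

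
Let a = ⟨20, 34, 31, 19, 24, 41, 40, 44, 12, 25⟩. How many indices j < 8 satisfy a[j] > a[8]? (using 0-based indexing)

The element at index 8 is 12.
Elements before it: 20, 34, 31, 19, 24, 41, 40, 44
Those larger than 12: 20, 34, 31, 19, 24, 41, 40, 44

8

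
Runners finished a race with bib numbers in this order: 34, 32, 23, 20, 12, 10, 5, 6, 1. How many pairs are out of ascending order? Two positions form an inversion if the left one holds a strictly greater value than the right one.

35

Count, for each position, how many later elements it exceeds:
34: 8
32: 7
23: 6
20: 5
12: 4
10: 3
5: 1
6: 1
1: 0
Sum: 8 + 7 + 6 + 5 + 4 + 3 + 1 + 1 + 0 = 35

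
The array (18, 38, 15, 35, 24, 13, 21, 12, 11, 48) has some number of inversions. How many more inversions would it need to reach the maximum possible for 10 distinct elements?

17

Maximum inversions for 10 distinct elements is C(10, 2) = 10·9/2 = 45.
Current inversions — for each element, count later smaller elements:
18: 4
38: 7
15: 3
35: 5
24: 4
13: 2
21: 2
12: 1
11: 0
48: 0
Current total: 4 + 7 + 3 + 5 + 4 + 2 + 2 + 1 + 0 + 0 = 28
Shortfall: 45 − 28 = 17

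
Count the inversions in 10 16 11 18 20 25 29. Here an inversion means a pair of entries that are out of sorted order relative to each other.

Out-of-order index pairs (1-indexed):
(2,3): 16 > 11
That's 1 pair.

1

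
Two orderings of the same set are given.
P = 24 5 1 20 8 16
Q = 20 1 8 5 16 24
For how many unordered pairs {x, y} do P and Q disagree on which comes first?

Assign each item its position (1..6) in the first ordering, then rewrite the second ordering as that position sequence:
positions: 24→1, 5→2, 1→3, 20→4, 8→5, 16→6
second ordering as positions: [4, 3, 5, 2, 6, 1]
Discordant pairs = inversions in this position sequence.
4: 3, 2, 1 → 3
3: 2, 1 → 2
5: 2, 1 → 2
2: 1 → 1
6: 1 → 1
1: 0
Total: 3 + 2 + 2 + 1 + 1 + 0 = 9

9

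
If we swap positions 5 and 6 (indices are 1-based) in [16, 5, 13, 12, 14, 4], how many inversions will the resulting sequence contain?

Positions 5 and 6 hold 14 and 4; after swapping, the array is [16, 5, 13, 12, 4, 14].
Count, for each position, how many later elements it exceeds:
16: 5
5: 1
13: 2
12: 1
4: 0
14: 0
Sum: 5 + 1 + 2 + 1 + 0 + 0 = 9

9 inversions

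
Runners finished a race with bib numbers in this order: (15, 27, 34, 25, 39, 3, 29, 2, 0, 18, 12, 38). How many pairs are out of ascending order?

37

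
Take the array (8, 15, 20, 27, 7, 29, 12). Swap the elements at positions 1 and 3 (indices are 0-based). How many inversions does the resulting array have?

Positions 1 and 3 hold 15 and 27; after swapping, the array is [8, 27, 20, 15, 7, 29, 12].
Count, for each position, how many later elements it exceeds:
8 → 7 → 1
27 → 20, 15, 7, 12 → 4
20 → 15, 7, 12 → 3
15 → 7, 12 → 2
7 → none → 0
29 → 12 → 1
12 → none → 0
Sum: 1 + 4 + 3 + 2 + 0 + 1 + 0 = 11

11 inversions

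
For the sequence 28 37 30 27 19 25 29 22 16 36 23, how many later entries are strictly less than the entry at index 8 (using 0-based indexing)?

The element at index 8 is 16.
Elements after it: 36, 23
None of them are smaller than 16.

0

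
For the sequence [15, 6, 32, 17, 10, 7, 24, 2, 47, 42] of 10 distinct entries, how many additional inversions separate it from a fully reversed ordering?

Maximum inversions for 10 distinct elements is C(10, 2) = 10·9/2 = 45.
Current inversions — for each element, count later smaller elements:
15: 4
6: 1
32: 5
17: 3
10: 2
7: 1
24: 1
2: 0
47: 1
42: 0
Current total: 4 + 1 + 5 + 3 + 2 + 1 + 1 + 0 + 1 + 0 = 18
Shortfall: 45 − 18 = 27

27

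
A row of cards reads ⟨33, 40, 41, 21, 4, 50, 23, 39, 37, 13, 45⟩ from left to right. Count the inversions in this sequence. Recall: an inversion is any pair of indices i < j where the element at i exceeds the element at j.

Out-of-order pairs: 27

Element-by-element contributions:
33 → 21, 4, 23, 13 → 4
40 → 21, 4, 23, 39, 37, 13 → 6
41 → 21, 4, 23, 39, 37, 13 → 6
21 → 4, 13 → 2
4 → none → 0
50 → 23, 39, 37, 13, 45 → 5
23 → 13 → 1
39 → 37, 13 → 2
37 → 13 → 1
13 → none → 0
45 → none → 0
Sum: 4 + 6 + 6 + 2 + 0 + 5 + 1 + 2 + 1 + 0 + 0 = 27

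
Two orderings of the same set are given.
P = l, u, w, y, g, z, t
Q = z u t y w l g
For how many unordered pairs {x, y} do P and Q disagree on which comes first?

13

Assign each item its position (1..7) in the first ordering, then rewrite the second ordering as that position sequence:
positions: l→1, u→2, w→3, y→4, g→5, z→6, t→7
second ordering as positions: [6, 2, 7, 4, 3, 1, 5]
Discordant pairs = inversions in this position sequence.
6: 2, 4, 3, 1, 5 → 5
2: 1 → 1
7: 4, 3, 1, 5 → 4
4: 3, 1 → 2
3: 1 → 1
1: 0
5: 0
Total: 5 + 1 + 4 + 2 + 1 + 0 + 0 = 13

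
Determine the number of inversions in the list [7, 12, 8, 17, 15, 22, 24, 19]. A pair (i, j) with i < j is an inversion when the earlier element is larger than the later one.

For each element, count later entries that are smaller:
7: 0
12: 1
8: 0
17: 1
15: 0
22: 1
24: 1
19: 0
Sum: 0 + 1 + 0 + 1 + 0 + 1 + 1 + 0 = 4

4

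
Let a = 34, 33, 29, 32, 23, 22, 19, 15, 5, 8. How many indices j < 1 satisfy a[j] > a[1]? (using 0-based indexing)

1 such element

The element at index 1 is 33.
Elements before it: 34
Those larger than 33: 34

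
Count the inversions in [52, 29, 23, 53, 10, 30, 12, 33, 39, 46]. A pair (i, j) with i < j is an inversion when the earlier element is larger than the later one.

Element-by-element contributions:
52 → 29, 23, 10, 30, 12, 33, 39, 46 → 8
29 → 23, 10, 12 → 3
23 → 10, 12 → 2
53 → 10, 30, 12, 33, 39, 46 → 6
10 → none → 0
30 → 12 → 1
12 → none → 0
33 → none → 0
39 → none → 0
46 → none → 0
Sum: 8 + 3 + 2 + 6 + 0 + 1 + 0 + 0 + 0 + 0 = 20

20 inversions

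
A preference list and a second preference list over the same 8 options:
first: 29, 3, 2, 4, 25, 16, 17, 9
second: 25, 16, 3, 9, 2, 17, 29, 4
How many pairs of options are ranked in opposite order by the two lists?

There are 16 pairs.

Assign each item its position (1..8) in the first ordering, then rewrite the second ordering as that position sequence:
positions: 29→1, 3→2, 2→3, 4→4, 25→5, 16→6, 17→7, 9→8
second ordering as positions: [5, 6, 2, 8, 3, 7, 1, 4]
Discordant pairs = inversions in this position sequence.
5: 2, 3, 1, 4 → 4
6: 2, 3, 1, 4 → 4
2: 1 → 1
8: 3, 7, 1, 4 → 4
3: 1 → 1
7: 1, 4 → 2
1: 0
4: 0
Total: 4 + 4 + 1 + 4 + 1 + 2 + 0 + 0 = 16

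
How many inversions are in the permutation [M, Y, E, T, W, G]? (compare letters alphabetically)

Listing every pair i<j with a[i]>a[j] (using 1-based positions):
(1,3): M > E
(1,6): M > G
(2,3): Y > E
(2,4): Y > T
(2,5): Y > W
(2,6): Y > G
(4,6): T > G
(5,6): W > G
That's 8 pairs.

8 out-of-order pairs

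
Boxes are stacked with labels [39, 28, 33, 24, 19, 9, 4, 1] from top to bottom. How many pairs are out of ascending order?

Inversions: 27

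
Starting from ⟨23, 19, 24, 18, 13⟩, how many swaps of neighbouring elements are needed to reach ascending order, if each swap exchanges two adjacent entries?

There are 8 adjacent swaps.

Each adjacent swap fixes exactly one inversion, so the minimum swap count equals the number of inversions.
Count inversions — for each element, later elements that are smaller:
23: 19, 18, 13 → 3
19: 18, 13 → 2
24: 18, 13 → 2
18: 13 → 1
13: none → 0
Total inversions: 3 + 2 + 2 + 1 + 0 = 8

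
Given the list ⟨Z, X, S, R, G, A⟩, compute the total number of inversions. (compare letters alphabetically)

For each element, count later entries that are smaller:
Z: 5
X: 4
S: 3
R: 2
G: 1
A: 0
Sum: 5 + 4 + 3 + 2 + 1 + 0 = 15

Inversions: 15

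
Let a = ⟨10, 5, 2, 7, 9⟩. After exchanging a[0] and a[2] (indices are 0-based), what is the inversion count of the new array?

Inversions: 2

Positions 0 and 2 hold 10 and 2; after swapping, the array is [2, 5, 10, 7, 9].
Count, for each position, how many later elements it exceeds:
2 → none → 0
5 → none → 0
10 → 7, 9 → 2
7 → none → 0
9 → none → 0
Sum: 0 + 0 + 2 + 0 + 0 = 2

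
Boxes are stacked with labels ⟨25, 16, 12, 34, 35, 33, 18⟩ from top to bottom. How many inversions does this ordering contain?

9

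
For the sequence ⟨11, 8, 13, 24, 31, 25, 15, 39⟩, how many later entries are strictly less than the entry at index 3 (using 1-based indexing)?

0

The element at index 3 is 13.
Elements after it: 24, 31, 25, 15, 39
None of them are smaller than 13.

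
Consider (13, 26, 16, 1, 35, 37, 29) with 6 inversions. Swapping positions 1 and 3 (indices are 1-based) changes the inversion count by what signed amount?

Positions 1 and 3 hold 13 and 16; after swapping, the array is [16, 26, 13, 1, 35, 37, 29].
Element-by-element contributions:
16 → 13, 1 → 2
26 → 13, 1 → 2
13 → 1 → 1
1 → none → 0
35 → 29 → 1
37 → 29 → 1
29 → none → 0
Sum: 2 + 2 + 1 + 0 + 1 + 1 + 0 = 7
Change: 7 − 6 = +1

+1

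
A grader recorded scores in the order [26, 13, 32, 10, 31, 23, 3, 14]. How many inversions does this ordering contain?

Count, for each position, how many later elements it exceeds:
26 → 13, 10, 23, 3, 14 → 5
13 → 10, 3 → 2
32 → 10, 31, 23, 3, 14 → 5
10 → 3 → 1
31 → 23, 3, 14 → 3
23 → 3, 14 → 2
3 → none → 0
14 → none → 0
Sum: 5 + 2 + 5 + 1 + 3 + 2 + 0 + 0 = 18

Out-of-order pairs: 18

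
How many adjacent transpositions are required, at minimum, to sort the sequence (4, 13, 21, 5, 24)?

2

Each adjacent swap fixes exactly one inversion, so the minimum swap count equals the number of inversions.
Count inversions — for each element, later elements that are smaller:
4: none → 0
13: 5 → 1
21: 5 → 1
5: none → 0
24: none → 0
Total inversions: 0 + 1 + 1 + 0 + 0 = 2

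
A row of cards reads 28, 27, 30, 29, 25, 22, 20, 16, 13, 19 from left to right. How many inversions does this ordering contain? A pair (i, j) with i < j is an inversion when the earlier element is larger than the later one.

39 inversions

Sweep left to right; for each value list the smaller values that follow it:
28 → 27, 25, 22, 20, 16, 13, 19 → 7
27 → 25, 22, 20, 16, 13, 19 → 6
30 → 29, 25, 22, 20, 16, 13, 19 → 7
29 → 25, 22, 20, 16, 13, 19 → 6
25 → 22, 20, 16, 13, 19 → 5
22 → 20, 16, 13, 19 → 4
20 → 16, 13, 19 → 3
16 → 13 → 1
13 → none → 0
19 → none → 0
Sum: 7 + 6 + 7 + 6 + 5 + 4 + 3 + 1 + 0 + 0 = 39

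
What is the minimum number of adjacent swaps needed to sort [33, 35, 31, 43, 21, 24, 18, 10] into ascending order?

23 adjacent swaps

Each adjacent swap fixes exactly one inversion, so the minimum swap count equals the number of inversions.
Count inversions — for each element, later elements that are smaller:
33: 31, 21, 24, 18, 10 → 5
35: 31, 21, 24, 18, 10 → 5
31: 21, 24, 18, 10 → 4
43: 21, 24, 18, 10 → 4
21: 18, 10 → 2
24: 18, 10 → 2
18: 10 → 1
10: none → 0
Total inversions: 5 + 5 + 4 + 4 + 2 + 2 + 1 + 0 = 23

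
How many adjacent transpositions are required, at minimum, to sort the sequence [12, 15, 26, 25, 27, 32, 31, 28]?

4 swaps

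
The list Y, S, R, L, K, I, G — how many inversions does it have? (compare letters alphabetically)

There are 21 inversions.

Sweep left to right; for each value list the smaller values that follow it:
Y: 6
S: 5
R: 4
L: 3
K: 2
I: 1
G: 0
Sum: 6 + 5 + 4 + 3 + 2 + 1 + 0 = 21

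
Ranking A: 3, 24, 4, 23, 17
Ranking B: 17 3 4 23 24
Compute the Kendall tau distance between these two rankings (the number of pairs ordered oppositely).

Discordant pairs: 6

Assign each item its position (1..5) in the first ordering, then rewrite the second ordering as that position sequence:
positions: 3→1, 24→2, 4→3, 23→4, 17→5
second ordering as positions: [5, 1, 3, 4, 2]
Discordant pairs = inversions in this position sequence.
5: 1, 3, 4, 2 → 4
1: 0
3: 2 → 1
4: 2 → 1
2: 0
Total: 4 + 0 + 1 + 1 + 0 = 6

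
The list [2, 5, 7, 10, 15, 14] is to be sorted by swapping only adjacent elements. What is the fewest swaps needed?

Each adjacent swap fixes exactly one inversion, so the minimum swap count equals the number of inversions.
Count inversions — for each element, later elements that are smaller:
2: none → 0
5: none → 0
7: none → 0
10: none → 0
15: 14 → 1
14: none → 0
Total inversions: 0 + 0 + 0 + 0 + 1 + 0 = 1

1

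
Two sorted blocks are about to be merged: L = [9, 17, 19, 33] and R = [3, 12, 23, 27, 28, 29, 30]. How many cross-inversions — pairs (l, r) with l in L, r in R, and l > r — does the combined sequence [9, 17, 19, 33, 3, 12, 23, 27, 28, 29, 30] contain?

12 split inversions

Take each right-half value and tally the left-half values above it:
r = 3: 9, 17, 19, 33 → 4
r = 12: 17, 19, 33 → 3
r = 23: 33 → 1
r = 27: 33 → 1
r = 28: 33 → 1
r = 29: 33 → 1
r = 30: 33 → 1
Cross-inversions: 4 + 3 + 1 + 1 + 1 + 1 + 1 = 12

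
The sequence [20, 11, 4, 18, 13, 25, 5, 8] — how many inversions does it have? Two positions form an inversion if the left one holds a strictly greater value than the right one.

Sweep left to right; for each value list the smaller values that follow it:
20 → 11, 4, 18, 13, 5, 8 → 6
11 → 4, 5, 8 → 3
4 → none → 0
18 → 13, 5, 8 → 3
13 → 5, 8 → 2
25 → 5, 8 → 2
5 → none → 0
8 → none → 0
Sum: 6 + 3 + 0 + 3 + 2 + 2 + 0 + 0 = 16

16 out-of-order pairs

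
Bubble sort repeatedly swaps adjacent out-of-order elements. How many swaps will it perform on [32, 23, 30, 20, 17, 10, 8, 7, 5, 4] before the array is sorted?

There are 44 adjacent swaps.

Each adjacent swap fixes exactly one inversion, so the minimum swap count equals the number of inversions.
Count inversions — for each element, later elements that are smaller:
32: 23, 30, 20, 17, 10, 8, 7, 5, 4 → 9
23: 20, 17, 10, 8, 7, 5, 4 → 7
30: 20, 17, 10, 8, 7, 5, 4 → 7
20: 17, 10, 8, 7, 5, 4 → 6
17: 10, 8, 7, 5, 4 → 5
10: 8, 7, 5, 4 → 4
8: 7, 5, 4 → 3
7: 5, 4 → 2
5: 4 → 1
4: none → 0
Total inversions: 9 + 7 + 7 + 6 + 5 + 4 + 3 + 2 + 1 + 0 = 44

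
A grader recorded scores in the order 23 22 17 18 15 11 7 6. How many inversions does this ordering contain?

Element-by-element contributions:
23: 7
22: 6
17: 4
18: 4
15: 3
11: 2
7: 1
6: 0
Sum: 7 + 6 + 4 + 4 + 3 + 2 + 1 + 0 = 27

There are 27 inversions.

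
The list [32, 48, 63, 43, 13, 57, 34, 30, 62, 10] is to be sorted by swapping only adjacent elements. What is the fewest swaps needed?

There are 27 adjacent swaps.

The minimum number of adjacent swaps to sort an array equals its inversion count, since every such swap removes exactly one inversion.
Count inversions — for each element, later elements that are smaller:
32: 13, 30, 10 → 3
48: 43, 13, 34, 30, 10 → 5
63: 43, 13, 57, 34, 30, 62, 10 → 7
43: 13, 34, 30, 10 → 4
13: 10 → 1
57: 34, 30, 10 → 3
34: 30, 10 → 2
30: 10 → 1
62: 10 → 1
10: none → 0
Total inversions: 3 + 5 + 7 + 4 + 1 + 3 + 2 + 1 + 1 + 0 = 27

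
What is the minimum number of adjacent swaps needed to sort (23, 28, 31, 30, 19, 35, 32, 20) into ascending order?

There are 12 swaps.

The minimum number of adjacent swaps to sort an array equals its inversion count, since every such swap removes exactly one inversion.
Count inversions — for each element, later elements that are smaller:
23: 19, 20 → 2
28: 19, 20 → 2
31: 30, 19, 20 → 3
30: 19, 20 → 2
19: none → 0
35: 32, 20 → 2
32: 20 → 1
20: none → 0
Total inversions: 2 + 2 + 3 + 2 + 0 + 2 + 1 + 0 = 12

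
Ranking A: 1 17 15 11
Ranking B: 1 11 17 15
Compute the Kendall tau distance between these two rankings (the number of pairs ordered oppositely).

Assign each item its position (1..4) in the first ordering, then rewrite the second ordering as that position sequence:
positions: 1→1, 17→2, 15→3, 11→4
second ordering as positions: [1, 4, 2, 3]
Discordant pairs = inversions in this position sequence.
1: 0
4: 2, 3 → 2
2: 0
3: 0
Total: 0 + 2 + 0 + 0 = 2

There are 2 discordant pairs.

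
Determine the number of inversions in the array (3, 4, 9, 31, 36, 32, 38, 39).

Sweep left to right; for each value list the smaller values that follow it:
3: 0
4: 0
9: 0
31: 0
36: 1
32: 0
38: 0
39: 0
Sum: 0 + 0 + 0 + 0 + 1 + 0 + 0 + 0 = 1

1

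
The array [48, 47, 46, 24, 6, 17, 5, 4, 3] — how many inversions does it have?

Sweep left to right; for each value list the smaller values that follow it:
48 → 47, 46, 24, 6, 17, 5, 4, 3 → 8
47 → 46, 24, 6, 17, 5, 4, 3 → 7
46 → 24, 6, 17, 5, 4, 3 → 6
24 → 6, 17, 5, 4, 3 → 5
6 → 5, 4, 3 → 3
17 → 5, 4, 3 → 3
5 → 4, 3 → 2
4 → 3 → 1
3 → none → 0
Sum: 8 + 7 + 6 + 5 + 3 + 3 + 2 + 1 + 0 = 35

Inversions: 35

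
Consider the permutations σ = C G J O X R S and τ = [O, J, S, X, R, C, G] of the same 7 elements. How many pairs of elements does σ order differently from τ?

13 discordant pairs

Assign each item its position (1..7) in the first ordering, then rewrite the second ordering as that position sequence:
positions: C→1, G→2, J→3, O→4, X→5, R→6, S→7
second ordering as positions: [4, 3, 7, 5, 6, 1, 2]
Discordant pairs = inversions in this position sequence.
4: 3, 1, 2 → 3
3: 1, 2 → 2
7: 5, 6, 1, 2 → 4
5: 1, 2 → 2
6: 1, 2 → 2
1: 0
2: 0
Total: 3 + 2 + 4 + 2 + 2 + 0 + 0 = 13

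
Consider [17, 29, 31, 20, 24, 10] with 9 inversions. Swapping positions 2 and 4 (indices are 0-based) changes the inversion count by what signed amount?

Positions 2 and 4 hold 31 and 24; after swapping, the array is [17, 29, 24, 20, 31, 10].
Element-by-element contributions:
17 → 10 → 1
29 → 24, 20, 10 → 3
24 → 20, 10 → 2
20 → 10 → 1
31 → 10 → 1
10 → none → 0
Sum: 1 + 3 + 2 + 1 + 1 + 0 = 8
Change: 8 − 9 = -1

-1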